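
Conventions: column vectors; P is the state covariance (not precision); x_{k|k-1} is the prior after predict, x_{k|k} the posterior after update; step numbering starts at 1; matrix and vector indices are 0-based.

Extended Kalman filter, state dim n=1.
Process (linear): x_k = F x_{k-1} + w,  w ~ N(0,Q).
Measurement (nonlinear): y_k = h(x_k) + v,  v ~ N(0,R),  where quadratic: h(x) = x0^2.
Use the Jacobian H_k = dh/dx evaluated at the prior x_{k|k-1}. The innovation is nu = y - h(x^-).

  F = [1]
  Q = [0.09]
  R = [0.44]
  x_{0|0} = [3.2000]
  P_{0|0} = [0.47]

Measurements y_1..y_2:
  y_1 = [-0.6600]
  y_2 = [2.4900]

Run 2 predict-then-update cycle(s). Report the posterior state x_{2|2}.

step 1: x^-=[3.2000]  P^-=[0.5600]  H_jac=[6.4000]  S=[23.3776]  K=[0.1533]  nu=[-10.9000]  x^+=[1.5289]  P^+=[0.0105]
step 2: x^-=[1.5289]  P^-=[0.1005]  H_jac=[3.0579]  S=[1.3801]  K=[0.2228]  nu=[0.1524]  x^+=[1.5629]  P^+=[0.0321]

x_post = [1.5629]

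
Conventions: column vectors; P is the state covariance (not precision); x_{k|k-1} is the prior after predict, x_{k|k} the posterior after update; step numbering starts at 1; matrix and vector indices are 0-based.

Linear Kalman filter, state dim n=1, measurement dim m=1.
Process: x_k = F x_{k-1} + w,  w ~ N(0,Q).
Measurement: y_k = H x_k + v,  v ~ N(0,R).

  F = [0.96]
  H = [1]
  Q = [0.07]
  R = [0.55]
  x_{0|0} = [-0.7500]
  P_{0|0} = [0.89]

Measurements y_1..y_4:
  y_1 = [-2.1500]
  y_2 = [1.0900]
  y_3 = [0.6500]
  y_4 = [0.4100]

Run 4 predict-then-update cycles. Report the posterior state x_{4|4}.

step 1: x^-=[-0.7200]  P^-=[0.8902]  S=[1.4402]  K=[0.6181]  nu=[-1.4300]  x^+=[-1.6039]  P^+=[0.3400]
step 2: x^-=[-1.5397]  P^-=[0.3833]  S=[0.9333]  K=[0.4107]  nu=[2.6297]  x^+=[-0.4597]  P^+=[0.2259]
step 3: x^-=[-0.4413]  P^-=[0.2782]  S=[0.8282]  K=[0.3359]  nu=[1.0913]  x^+=[-0.0748]  P^+=[0.1847]
step 4: x^-=[-0.0718]  P^-=[0.2403]  S=[0.7903]  K=[0.3040]  nu=[0.4818]  x^+=[0.0747]  P^+=[0.1672]

x_post = [0.0747]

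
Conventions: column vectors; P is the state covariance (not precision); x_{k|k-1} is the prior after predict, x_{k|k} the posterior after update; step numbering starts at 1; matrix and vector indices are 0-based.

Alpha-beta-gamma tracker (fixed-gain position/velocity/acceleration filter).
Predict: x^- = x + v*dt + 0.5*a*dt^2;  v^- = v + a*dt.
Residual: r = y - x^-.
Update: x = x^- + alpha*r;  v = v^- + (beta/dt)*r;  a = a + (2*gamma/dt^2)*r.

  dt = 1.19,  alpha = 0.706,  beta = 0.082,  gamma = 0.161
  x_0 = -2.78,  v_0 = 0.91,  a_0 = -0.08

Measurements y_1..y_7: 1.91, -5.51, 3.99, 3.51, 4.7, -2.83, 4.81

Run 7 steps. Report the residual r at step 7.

step 1: x_pred=-1.7537  r=3.6637  x^+=0.8329  v^+=1.0673  a^+=0.7531
step 2: x_pred=2.6361  r=-8.1461  x^+=-3.1150  v^+=1.4021  a^+=-1.0992
step 3: x_pred=-2.2249  r=6.2149  x^+=2.1628  v^+=0.5223  a^+=0.3139
step 4: x_pred=3.0066  r=0.5034  x^+=3.3620  v^+=0.9305  a^+=0.4284
step 5: x_pred=4.7727  r=-0.0727  x^+=4.7214  v^+=1.4353  a^+=0.4119
step 6: x_pred=6.7210  r=-9.5510  x^+=-0.0220  v^+=1.2673  a^+=-1.7599
step 7: x_pred=0.2400  r=4.5700  x^+=3.4664  v^+=-0.5120  a^+=-0.7207

resid = 4.5700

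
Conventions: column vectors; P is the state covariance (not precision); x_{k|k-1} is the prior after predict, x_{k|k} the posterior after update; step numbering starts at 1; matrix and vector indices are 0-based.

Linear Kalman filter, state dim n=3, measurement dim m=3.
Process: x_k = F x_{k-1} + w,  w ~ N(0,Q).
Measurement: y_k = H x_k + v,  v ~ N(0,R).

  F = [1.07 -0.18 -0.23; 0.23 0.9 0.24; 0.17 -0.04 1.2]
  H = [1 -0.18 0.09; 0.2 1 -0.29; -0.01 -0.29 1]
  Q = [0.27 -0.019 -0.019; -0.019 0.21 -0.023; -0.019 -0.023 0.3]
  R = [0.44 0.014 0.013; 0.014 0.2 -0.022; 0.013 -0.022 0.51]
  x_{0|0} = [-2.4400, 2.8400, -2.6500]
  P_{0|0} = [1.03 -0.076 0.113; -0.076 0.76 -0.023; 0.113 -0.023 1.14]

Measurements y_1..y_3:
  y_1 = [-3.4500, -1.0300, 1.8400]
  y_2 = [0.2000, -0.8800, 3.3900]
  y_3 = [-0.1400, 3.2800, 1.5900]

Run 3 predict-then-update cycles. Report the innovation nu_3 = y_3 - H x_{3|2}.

innov = [1.7990, 4.3450, -0.6808]

step 1: x^-=[-2.5125, 1.3588, -3.7084]  P^-=[1.5059 0.0072 0.0102; 0.0072 0.9168 0.3185; 0.0102 0.3185 2.0219]  S=[1.9809 0.1468 0.1702; 0.1468 1.1641 -0.5304; 0.1702 -0.5304 2.4243]  K=[0.7501 0.1582 -0.0209; -0.1446 0.8244 0.2122; -0.0145 0.1517 0.8301]  nu=[-0.3592, -2.9617, 5.9173]  x^+=[-3.3743, 0.2246, 0.7595]  P^+=[0.3282 -0.0255 -0.0085; -0.0255 0.2061 0.1477; -0.0085 0.1477 0.4626]
step 2: x^-=[-3.8257, -0.3917, 0.3288]  P^-=[0.7031 -0.0594 -0.1248; -0.0594 0.4733 0.2674; -0.1248 0.2674 0.9586]  S=[1.1564 0.0591 -0.0457; 0.0591 0.6177 -0.1701; -0.0457 -0.1701 1.3556]  K=[0.5995 0.1191 -0.0494; -0.1321 0.6830 0.1777; -0.0553 0.1309 0.6655]  nu=[3.9256, 0.3721, 2.9094]  x^+=[-1.5717, -0.1391, 2.0965]  P^+=[0.2623 -0.0264 -0.0250; -0.0264 0.1719 0.1235; -0.0250 0.1235 0.3713]
step 3: x^-=[-2.1389, 0.0165, 2.2541]  P^-=[0.6282 -0.0631 -0.1273; -0.0631 0.4242 0.2084; -0.1273 0.2084 0.8209]  S=[1.0817 0.0453 -0.0492; 0.0453 0.5870 -0.1799; -0.0492 -0.1799 1.2479]  K=[0.5737 0.1086 -0.0541; -0.1319 0.6569 0.1585; -0.0600 0.1016 0.6227]  nu=[1.7990, 4.3450, -0.6808]  x^+=[-0.5983, 2.5256, 2.1639]  P^+=[0.2508 -0.0273 -0.0279; -0.0273 0.1640 0.1119; -0.0279 0.1119 0.3467]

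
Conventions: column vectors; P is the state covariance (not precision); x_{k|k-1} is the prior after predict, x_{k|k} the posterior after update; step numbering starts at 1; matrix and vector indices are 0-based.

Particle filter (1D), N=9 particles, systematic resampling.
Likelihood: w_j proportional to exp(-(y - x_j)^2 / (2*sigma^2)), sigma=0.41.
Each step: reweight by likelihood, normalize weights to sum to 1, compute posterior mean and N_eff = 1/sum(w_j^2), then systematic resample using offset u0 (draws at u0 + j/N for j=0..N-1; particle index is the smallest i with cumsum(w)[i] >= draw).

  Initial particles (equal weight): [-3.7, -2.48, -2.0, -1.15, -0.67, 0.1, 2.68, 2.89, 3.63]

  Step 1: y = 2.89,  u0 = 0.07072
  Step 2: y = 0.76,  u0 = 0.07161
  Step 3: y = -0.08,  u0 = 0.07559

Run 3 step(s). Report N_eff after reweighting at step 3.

N_eff = 8.0551

step 1: w=[0.0000, 0.0000, 0.0000, 0.0000, 0.0000, 0.0000, 0.4230, 0.4823, 0.0946]  mean=2.8712  Neff=2.3777  idx=[6, 6, 6, 6, 7, 7, 7, 7, 8]
step 2: w=[0.2316, 0.2316, 0.2316, 0.2316, 0.0184, 0.0184, 0.0184, 0.0184, 0.0000]  mean=2.6955  Neff=4.6334  idx=[0, 0, 1, 1, 2, 2, 3, 3, 5]
step 3: w=[0.1246, 0.1246, 0.1246, 0.1246, 0.1246, 0.1246, 0.1246, 0.1246, 0.0035]  mean=2.6807  Neff=8.0551  idx=[0, 1, 2, 3, 4, 5, 5, 6, 7]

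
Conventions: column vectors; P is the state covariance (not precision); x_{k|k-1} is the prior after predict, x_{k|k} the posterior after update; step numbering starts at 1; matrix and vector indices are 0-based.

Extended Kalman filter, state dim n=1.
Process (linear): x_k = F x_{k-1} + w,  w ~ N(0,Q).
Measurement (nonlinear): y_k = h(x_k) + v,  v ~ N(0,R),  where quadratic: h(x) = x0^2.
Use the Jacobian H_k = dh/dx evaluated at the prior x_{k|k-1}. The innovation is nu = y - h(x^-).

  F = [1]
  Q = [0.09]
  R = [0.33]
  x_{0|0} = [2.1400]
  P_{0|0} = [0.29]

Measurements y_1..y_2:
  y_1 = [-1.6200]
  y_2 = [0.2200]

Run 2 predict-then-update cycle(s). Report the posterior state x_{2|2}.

step 1: x^-=[2.1400]  P^-=[0.3800]  H_jac=[4.2800]  S=[7.2910]  K=[0.2231]  nu=[-6.1996]  x^+=[0.7571]  P^+=[0.0172]
step 2: x^-=[0.7571]  P^-=[0.1072]  H_jac=[1.5141]  S=[0.5758]  K=[0.2819]  nu=[-0.3531]  x^+=[0.6575]  P^+=[0.0614]

x_post = [0.6575]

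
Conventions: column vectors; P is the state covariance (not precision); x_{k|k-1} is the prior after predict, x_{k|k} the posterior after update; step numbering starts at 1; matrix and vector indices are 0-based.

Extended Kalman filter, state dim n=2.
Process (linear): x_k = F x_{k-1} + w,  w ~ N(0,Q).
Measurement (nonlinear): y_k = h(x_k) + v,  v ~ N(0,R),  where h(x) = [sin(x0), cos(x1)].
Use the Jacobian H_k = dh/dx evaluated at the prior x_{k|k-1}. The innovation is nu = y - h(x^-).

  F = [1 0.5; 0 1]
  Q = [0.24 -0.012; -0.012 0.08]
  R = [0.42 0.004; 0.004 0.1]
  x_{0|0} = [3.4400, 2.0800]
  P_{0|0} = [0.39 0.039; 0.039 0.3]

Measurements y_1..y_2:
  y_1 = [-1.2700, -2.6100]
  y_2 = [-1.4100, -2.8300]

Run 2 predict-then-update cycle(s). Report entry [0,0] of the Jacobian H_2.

step 1: x^-=[4.4800, 2.0800]  P^-=[0.7440 0.1770; 0.1770 0.3800]  H_jac=[-0.2303 0.0000; 0.0000 -0.8731]  S=[0.4595 0.0396; 0.0396 0.3897]  K=[-0.3417 -0.3619; -0.0155 -0.8498]  nu=[-0.2969, -2.1225]  x^+=[5.3495, 3.8884]  P^+=[0.6295 0.0430; 0.0430 0.0974]
step 2: x^-=[7.2937, 3.8884]  P^-=[0.9369 0.0797; 0.0797 0.1774]  H_jac=[0.5314 0.0000; 0.0000 0.6793]  S=[0.6846 0.0328; 0.0328 0.1819]  K=[0.7192 0.1681; 0.0304 0.6572]  nu=[-2.2571, -2.0961]  x^+=[5.3179, 2.4422]  P^+=[0.5697 0.0290; 0.0290 0.0969]

H_jac[0,0] = 0.5314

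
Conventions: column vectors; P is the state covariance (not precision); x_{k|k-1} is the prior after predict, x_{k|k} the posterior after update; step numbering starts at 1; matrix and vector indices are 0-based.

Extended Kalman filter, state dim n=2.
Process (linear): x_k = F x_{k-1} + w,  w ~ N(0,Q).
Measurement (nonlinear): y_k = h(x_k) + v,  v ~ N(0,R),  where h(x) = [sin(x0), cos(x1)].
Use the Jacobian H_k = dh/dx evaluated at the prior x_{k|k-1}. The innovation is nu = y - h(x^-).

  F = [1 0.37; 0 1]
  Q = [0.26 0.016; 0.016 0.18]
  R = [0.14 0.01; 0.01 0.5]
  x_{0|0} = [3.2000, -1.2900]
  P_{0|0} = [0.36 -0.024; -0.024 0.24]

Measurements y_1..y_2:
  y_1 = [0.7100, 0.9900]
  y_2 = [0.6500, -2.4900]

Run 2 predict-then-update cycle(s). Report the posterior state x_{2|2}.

step 1: x^-=[2.7227, -1.2900]  P^-=[0.6351 0.0808; 0.0808 0.4200]  H_jac=[-0.9135 0.0000; 0.0000 0.9608]  S=[0.6700 -0.0609; -0.0609 0.8877]  K=[-0.8634 0.0282; -0.0693 0.4498]  nu=[0.3033, 0.7129]  x^+=[2.4810, -0.9903]  P^+=[0.1320 0.0057; 0.0057 0.2334]
step 2: x^-=[2.1146, -0.9903]  P^-=[0.4282 0.1080; 0.1080 0.4134]  H_jac=[-0.5174 0.0000; 0.0000 0.8362]  S=[0.2546 -0.0367; -0.0367 0.7890]  K=[-0.8593 0.0745; -0.1574 0.4307]  nu=[-0.2058, -3.0384]  x^+=[2.0651, -2.2667]  P^+=[0.2311 0.0343; 0.0343 0.2557]

x_post = [2.0651, -2.2667]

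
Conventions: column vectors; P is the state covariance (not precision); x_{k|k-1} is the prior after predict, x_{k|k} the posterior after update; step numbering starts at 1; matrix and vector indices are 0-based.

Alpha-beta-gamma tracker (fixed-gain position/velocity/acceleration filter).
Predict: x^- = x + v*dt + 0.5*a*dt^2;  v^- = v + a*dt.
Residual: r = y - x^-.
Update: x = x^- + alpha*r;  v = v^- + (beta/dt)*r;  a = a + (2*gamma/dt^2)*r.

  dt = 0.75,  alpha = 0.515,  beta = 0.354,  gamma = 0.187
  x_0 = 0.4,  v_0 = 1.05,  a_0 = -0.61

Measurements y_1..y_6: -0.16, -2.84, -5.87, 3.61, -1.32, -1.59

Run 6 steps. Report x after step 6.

x_post = -0.2189

step 1: x_pred=1.0159  r=-1.1759  x^+=0.4103  v^+=0.0375  a^+=-1.3919
step 2: x_pred=0.0470  r=-2.8870  x^+=-1.4398  v^+=-2.3691  a^+=-3.3114
step 3: x_pred=-4.1480  r=-1.7220  x^+=-5.0348  v^+=-5.6654  a^+=-4.4563
step 4: x_pred=-10.5372  r=14.1472  x^+=-3.2514  v^+=-2.3302  a^+=4.9500
step 5: x_pred=-3.6069  r=2.2869  x^+=-2.4291  v^+=2.4617  a^+=6.4705
step 6: x_pred=1.2370  r=-2.8270  x^+=-0.2189  v^+=5.9802  a^+=4.5909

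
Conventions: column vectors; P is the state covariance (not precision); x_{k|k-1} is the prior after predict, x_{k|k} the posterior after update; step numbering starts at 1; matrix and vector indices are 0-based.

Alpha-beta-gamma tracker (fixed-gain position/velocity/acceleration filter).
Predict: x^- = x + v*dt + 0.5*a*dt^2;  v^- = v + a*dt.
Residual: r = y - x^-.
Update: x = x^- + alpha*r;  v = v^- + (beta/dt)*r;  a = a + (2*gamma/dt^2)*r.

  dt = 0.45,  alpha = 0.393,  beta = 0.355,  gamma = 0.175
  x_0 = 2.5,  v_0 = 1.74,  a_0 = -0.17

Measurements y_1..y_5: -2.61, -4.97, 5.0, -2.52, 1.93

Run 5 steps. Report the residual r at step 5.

resid = 5.2447

step 1: x_pred=3.2658  r=-5.8758  x^+=0.9566  v^+=-2.9718  a^+=-10.3257
step 2: x_pred=-1.4262  r=-3.5438  x^+=-2.8189  v^+=-10.4141  a^+=-16.4508
step 3: x_pred=-9.1709  r=14.1709  x^+=-3.6017  v^+=-6.6377  a^+=8.0421
step 4: x_pred=-5.7744  r=3.2544  x^+=-4.4954  v^+=-0.4513  a^+=13.6670
step 5: x_pred=-3.3147  r=5.2447  x^+=-1.2536  v^+=9.8363  a^+=22.7320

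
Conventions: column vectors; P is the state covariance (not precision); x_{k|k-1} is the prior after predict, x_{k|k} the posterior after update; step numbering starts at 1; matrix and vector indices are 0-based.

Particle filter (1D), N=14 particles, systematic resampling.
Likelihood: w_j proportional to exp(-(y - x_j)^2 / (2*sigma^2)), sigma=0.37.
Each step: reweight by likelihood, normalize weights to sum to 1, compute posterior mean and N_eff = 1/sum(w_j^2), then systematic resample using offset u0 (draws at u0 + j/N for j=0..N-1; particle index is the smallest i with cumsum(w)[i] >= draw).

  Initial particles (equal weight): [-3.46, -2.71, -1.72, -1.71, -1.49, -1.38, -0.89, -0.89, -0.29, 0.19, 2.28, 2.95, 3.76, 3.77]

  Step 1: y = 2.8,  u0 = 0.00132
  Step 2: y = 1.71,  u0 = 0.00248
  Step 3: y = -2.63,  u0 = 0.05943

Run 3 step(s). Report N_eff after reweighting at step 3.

N_eff = 14.0000

step 1: w=[0.0000, 0.0000, 0.0000, 0.0000, 0.0000, 0.0000, 0.0000, 0.0000, 0.0000, 0.0000, 0.2738, 0.6771, 0.0254, 0.0237]  mean=2.8065  Neff=1.8702  idx=[10, 10, 10, 10, 11, 11, 11, 11, 11, 11, 11, 11, 11, 11]
step 2: w=[0.2428, 0.2428, 0.2428, 0.2428, 0.0029, 0.0029, 0.0029, 0.0029, 0.0029, 0.0029, 0.0029, 0.0029, 0.0029, 0.0029]  mean=2.2994  Neff=4.2405  idx=[0, 0, 0, 0, 1, 1, 1, 2, 2, 2, 2, 3, 3, 3]
step 3: w=[0.0714, 0.0714, 0.0714, 0.0714, 0.0714, 0.0714, 0.0714, 0.0714, 0.0714, 0.0714, 0.0714, 0.0714, 0.0714, 0.0714]  mean=2.2800  Neff=14.0000  idx=[0, 1, 2, 3, 4, 5, 6, 7, 8, 9, 10, 11, 12, 13]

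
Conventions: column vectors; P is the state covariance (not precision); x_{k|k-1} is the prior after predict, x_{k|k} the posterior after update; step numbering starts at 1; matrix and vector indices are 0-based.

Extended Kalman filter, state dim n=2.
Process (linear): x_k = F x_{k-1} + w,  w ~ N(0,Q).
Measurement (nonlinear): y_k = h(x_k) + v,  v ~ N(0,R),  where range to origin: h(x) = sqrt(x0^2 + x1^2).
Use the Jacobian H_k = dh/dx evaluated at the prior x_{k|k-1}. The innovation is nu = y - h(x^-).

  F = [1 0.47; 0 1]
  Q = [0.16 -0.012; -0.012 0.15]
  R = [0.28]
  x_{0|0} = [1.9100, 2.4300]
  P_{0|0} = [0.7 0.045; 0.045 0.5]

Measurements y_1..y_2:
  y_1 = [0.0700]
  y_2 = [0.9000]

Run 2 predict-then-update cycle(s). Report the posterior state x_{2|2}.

x_post = [0.7160, 0.6621]

step 1: x^-=[3.0521, 2.4300]  P^-=[1.0127 0.2680; 0.2680 0.6500]  H_jac=[0.7823 0.6229]  S=[1.4132]  K=[0.6788; 0.4348]  nu=[-3.8313]  x^+=[0.4515, 0.7640]  P^+=[0.3617 -0.1491; -0.1491 0.3828]
step 2: x^-=[0.8106, 0.7640]  P^-=[0.4660 0.0188; 0.0188 0.5328]  H_jac=[0.7277 0.6859]  S=[0.7962]  K=[0.4422; 0.4761]  nu=[-0.2139]  x^+=[0.7160, 0.6621]  P^+=[0.3104 -0.1488; -0.1488 0.3523]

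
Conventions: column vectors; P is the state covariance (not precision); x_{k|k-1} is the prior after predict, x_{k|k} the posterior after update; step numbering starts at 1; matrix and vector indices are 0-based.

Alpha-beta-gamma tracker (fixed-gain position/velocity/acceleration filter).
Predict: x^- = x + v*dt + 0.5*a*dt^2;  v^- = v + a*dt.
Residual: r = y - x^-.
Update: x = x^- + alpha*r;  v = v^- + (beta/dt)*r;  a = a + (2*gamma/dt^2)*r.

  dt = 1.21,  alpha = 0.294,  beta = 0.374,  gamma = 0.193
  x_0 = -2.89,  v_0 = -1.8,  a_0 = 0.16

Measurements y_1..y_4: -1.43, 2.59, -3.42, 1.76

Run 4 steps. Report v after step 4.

step 1: x_pred=-4.9509  r=3.5209  x^+=-3.9157  v^+=-0.5181  a^+=1.0883
step 2: x_pred=-3.7460  r=6.3360  x^+=-1.8832  v^+=2.7571  a^+=2.7587
step 3: x_pred=3.4723  r=-6.8923  x^+=1.4460  v^+=3.9647  a^+=0.9416
step 4: x_pred=6.9326  r=-5.1726  x^+=5.4119  v^+=3.5053  a^+=-0.4221

v_post = 3.5053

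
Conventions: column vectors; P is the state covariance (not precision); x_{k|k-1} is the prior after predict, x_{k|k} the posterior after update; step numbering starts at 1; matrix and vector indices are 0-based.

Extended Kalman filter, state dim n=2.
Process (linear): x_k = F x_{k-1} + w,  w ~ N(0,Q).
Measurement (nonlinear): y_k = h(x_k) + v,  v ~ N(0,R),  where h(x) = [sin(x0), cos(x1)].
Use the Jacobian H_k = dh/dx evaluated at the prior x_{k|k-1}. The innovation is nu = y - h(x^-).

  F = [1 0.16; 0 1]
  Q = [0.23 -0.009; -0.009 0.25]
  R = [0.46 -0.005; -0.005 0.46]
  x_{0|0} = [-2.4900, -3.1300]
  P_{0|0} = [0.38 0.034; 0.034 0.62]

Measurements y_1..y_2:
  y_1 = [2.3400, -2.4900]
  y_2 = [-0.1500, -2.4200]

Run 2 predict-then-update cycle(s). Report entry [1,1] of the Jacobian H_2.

H_jac[1,1] = -0.2964

step 1: x^-=[-2.9908, -3.1300]  P^-=[0.6368 0.1242; 0.1242 0.8700]  H_jac=[-0.9887 0.0000; 0.0000 0.0116]  S=[1.0824 -0.0064; -0.0064 0.4601]  K=[-0.5816 -0.0050; -0.1133 0.0203]  nu=[2.4902, -1.4901]  x^+=[-4.4318, -3.4425]  P^+=[0.2706 0.0528; 0.0528 0.8559]
step 2: x^-=[-4.9826, -3.4425]  P^-=[0.5394 0.1808; 0.1808 1.1059]  H_jac=[0.2669 0.0000; 0.0000 -0.2964]  S=[0.4984 -0.0193; -0.0193 0.5571]  K=[0.2855 -0.0863; 0.0741 -0.5857]  nu=[-1.1137, -1.4649]  x^+=[-5.1742, -2.6670]  P^+=[0.4937 0.1387; 0.1387 0.9103]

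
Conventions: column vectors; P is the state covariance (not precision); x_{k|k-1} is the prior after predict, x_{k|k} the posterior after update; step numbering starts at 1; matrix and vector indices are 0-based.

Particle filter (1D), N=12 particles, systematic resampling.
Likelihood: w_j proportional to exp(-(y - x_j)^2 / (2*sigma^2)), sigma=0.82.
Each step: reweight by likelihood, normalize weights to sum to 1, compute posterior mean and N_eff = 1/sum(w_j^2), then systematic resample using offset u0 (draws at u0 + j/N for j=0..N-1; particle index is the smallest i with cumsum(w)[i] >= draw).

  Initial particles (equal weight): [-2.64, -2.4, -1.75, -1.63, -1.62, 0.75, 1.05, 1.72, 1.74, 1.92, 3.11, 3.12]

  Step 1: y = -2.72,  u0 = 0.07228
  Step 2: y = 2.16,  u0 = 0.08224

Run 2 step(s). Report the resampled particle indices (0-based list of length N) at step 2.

resampled_idx = [7, 8, 8, 9, 9, 10, 10, 10, 11, 11, 11, 11]

step 1: w=[0.3073, 0.2861, 0.1534, 0.1276, 0.1256, 0.0000, 0.0000, 0.0000, 0.0000, 0.0000, 0.0000, 0.0000]  mean=-2.1777  Neff=4.3129  idx=[0, 0, 0, 1, 1, 1, 1, 2, 2, 3, 4, 4]
step 2: w=[0.0004, 0.0004, 0.0004, 0.0020, 0.0020, 0.0020, 0.0020, 0.1209, 0.1209, 0.2404, 0.2543, 0.2543]  mean=-1.6613  Neff=4.6217  idx=[7, 8, 8, 9, 9, 10, 10, 10, 11, 11, 11, 11]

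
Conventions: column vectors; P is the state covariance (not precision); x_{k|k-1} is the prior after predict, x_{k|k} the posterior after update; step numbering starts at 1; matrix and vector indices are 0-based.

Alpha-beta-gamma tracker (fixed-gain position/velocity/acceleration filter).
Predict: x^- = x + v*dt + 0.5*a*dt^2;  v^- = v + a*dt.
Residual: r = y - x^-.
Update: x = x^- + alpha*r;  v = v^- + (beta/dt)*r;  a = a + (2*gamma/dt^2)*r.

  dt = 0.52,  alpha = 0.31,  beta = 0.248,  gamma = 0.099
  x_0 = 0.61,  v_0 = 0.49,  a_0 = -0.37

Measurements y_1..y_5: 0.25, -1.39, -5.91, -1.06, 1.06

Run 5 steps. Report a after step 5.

a_post = 3.9780

step 1: x_pred=0.8148  r=-0.5648  x^+=0.6397  v^+=0.0282  a^+=-0.7836
step 2: x_pred=0.5484  r=-1.9384  x^+=-0.0525  v^+=-1.3037  a^+=-2.2030
step 3: x_pred=-1.0282  r=-4.8818  x^+=-2.5416  v^+=-4.7775  a^+=-5.7776
step 4: x_pred=-5.8070  r=4.7470  x^+=-4.3354  v^+=-5.5179  a^+=-2.3017
step 5: x_pred=-7.5159  r=8.5759  x^+=-4.8574  v^+=-2.6247  a^+=3.9780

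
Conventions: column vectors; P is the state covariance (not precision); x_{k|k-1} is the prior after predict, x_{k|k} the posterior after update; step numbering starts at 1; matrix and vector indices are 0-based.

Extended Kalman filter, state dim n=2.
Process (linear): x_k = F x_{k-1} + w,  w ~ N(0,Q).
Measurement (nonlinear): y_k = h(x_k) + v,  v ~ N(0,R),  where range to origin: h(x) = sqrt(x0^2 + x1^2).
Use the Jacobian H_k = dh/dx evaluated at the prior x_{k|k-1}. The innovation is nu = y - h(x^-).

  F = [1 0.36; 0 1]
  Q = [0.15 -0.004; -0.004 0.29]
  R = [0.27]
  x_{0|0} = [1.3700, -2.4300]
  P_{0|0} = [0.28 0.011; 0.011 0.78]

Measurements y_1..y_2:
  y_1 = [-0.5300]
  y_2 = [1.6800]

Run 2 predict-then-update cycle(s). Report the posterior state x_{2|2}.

step 1: x^-=[0.4952, -2.4300]  P^-=[0.5390 0.2878; 0.2878 1.0700]  H_jac=[0.1997 -0.9799]  S=[1.2062]  K=[-0.1446; -0.8216]  nu=[-3.0099]  x^+=[0.9303, 0.0429]  P^+=[0.5138 0.1445; 0.1445 0.2558]
step 2: x^-=[0.9458, 0.0429]  P^-=[0.8010 0.2326; 0.2326 0.5458]  H_jac=[0.9990 0.0453]  S=[1.0916]  K=[0.7427; 0.2356]  nu=[0.7333]  x^+=[1.4904, 0.2156]  P^+=[0.1989 0.0417; 0.0417 0.4853]

x_post = [1.4904, 0.2156]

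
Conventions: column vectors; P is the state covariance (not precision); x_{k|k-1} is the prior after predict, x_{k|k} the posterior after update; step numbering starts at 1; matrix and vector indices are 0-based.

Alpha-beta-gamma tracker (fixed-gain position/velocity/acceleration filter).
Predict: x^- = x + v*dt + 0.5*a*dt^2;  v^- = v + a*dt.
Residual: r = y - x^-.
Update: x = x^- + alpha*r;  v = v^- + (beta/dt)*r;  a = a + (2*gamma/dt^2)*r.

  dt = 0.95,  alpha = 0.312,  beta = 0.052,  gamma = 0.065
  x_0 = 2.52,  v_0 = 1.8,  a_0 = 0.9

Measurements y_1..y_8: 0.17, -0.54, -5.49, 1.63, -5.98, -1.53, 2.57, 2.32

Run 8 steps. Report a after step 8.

step 1: x_pred=4.6361  r=-4.4661  x^+=3.2427  v^+=2.4105  a^+=0.2567
step 2: x_pred=5.6485  r=-6.1885  x^+=3.7177  v^+=2.3156  a^+=-0.6347
step 3: x_pred=5.6311  r=-11.1211  x^+=2.1613  v^+=1.1039  a^+=-2.2367
step 4: x_pred=2.2008  r=-0.5708  x^+=2.0227  v^+=-1.0522  a^+=-2.3189
step 5: x_pred=-0.0233  r=-5.9567  x^+=-1.8818  v^+=-3.5812  a^+=-3.1769
step 6: x_pred=-6.7175  r=5.1875  x^+=-5.0990  v^+=-6.3153  a^+=-2.4297
step 7: x_pred=-12.1950  r=14.7650  x^+=-7.5883  v^+=-7.8153  a^+=-0.3029
step 8: x_pred=-15.1495  r=17.4695  x^+=-9.6990  v^+=-7.1468  a^+=2.2135

a_post = 2.2135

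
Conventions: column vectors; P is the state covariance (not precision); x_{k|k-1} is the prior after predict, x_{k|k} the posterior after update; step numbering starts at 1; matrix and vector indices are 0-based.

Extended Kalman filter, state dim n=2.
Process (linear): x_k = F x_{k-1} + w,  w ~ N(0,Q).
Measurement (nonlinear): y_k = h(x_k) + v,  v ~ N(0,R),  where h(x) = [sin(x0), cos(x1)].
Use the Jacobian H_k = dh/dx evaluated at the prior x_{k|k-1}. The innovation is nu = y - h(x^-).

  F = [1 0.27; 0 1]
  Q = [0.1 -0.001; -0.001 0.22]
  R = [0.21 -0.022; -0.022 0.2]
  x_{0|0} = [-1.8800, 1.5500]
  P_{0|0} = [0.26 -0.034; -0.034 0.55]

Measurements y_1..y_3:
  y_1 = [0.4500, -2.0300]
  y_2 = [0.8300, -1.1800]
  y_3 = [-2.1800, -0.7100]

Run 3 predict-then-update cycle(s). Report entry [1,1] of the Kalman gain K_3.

K[1,1] = 0.1587

step 1: x^-=[-1.4615, 1.5500]  P^-=[0.3817 0.1135; 0.1135 0.7700]  H_jac=[0.1091 0.0000; 0.0000 -0.9998]  S=[0.2145 -0.0344; -0.0344 0.9697]  K=[0.1763 -0.1108; -0.0699 -0.7964]  nu=[1.4440, -2.0508]  x^+=[-0.9797, 3.0823]  P^+=[0.3618 0.0260; 0.0260 0.1578]
step 2: x^-=[-0.1475, 3.0823]  P^-=[0.4874 0.0676; 0.0676 0.3778]  H_jac=[0.9891 0.0000; 0.0000 -0.0593]  S=[0.6869 -0.0260; -0.0260 0.2013]  K=[0.7046 0.0710; 0.0937 -0.0991]  nu=[0.9769, -0.1818]  x^+=[0.5279, 3.1918]  P^+=[0.1480 0.0221; 0.0221 0.3693]
step 3: x^-=[1.3897, 3.1918]  P^-=[0.2869 0.1208; 0.1208 0.5893]  H_jac=[0.1801 0.0000; 0.0000 0.0502]  S=[0.2193 -0.0209; -0.0209 0.2015]  K=[0.2408 0.0551; 0.1143 0.1587]  nu=[-3.1637, 0.2887]  x^+=[0.6438, 2.8760]  P^+=[0.2741 0.1139; 0.1139 0.5821]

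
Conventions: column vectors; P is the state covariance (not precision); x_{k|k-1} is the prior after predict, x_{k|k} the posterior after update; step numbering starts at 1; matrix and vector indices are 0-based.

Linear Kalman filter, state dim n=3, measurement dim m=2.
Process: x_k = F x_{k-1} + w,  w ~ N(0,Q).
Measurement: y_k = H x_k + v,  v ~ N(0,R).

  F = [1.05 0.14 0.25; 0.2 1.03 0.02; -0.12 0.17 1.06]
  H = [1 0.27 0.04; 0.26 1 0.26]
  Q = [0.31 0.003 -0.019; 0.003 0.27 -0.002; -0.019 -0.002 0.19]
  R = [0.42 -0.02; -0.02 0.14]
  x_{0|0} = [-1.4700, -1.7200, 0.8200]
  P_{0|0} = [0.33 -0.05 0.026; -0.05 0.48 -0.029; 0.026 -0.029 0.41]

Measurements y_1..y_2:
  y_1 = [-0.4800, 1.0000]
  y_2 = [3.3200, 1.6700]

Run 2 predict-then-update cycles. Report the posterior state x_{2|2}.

step 1: x^-=[-1.5793, -2.0492, 0.7532]  P^-=[0.7058 0.0824 0.0740; 0.0824 0.7710 0.0610; 0.0740 0.0610 0.6543]  S=[1.2348 0.4934; 0.4934 1.0875]  K=[0.5951 -0.0078; -0.0729 0.7763; 0.0031 0.2288]  nu=[1.6225, 3.2640]  x^+=[-0.6392, 0.3664, 1.5050]  P^+=[0.2730 -0.0857 0.0066; -0.0857 0.1649 -0.1249; 0.0066 -0.1249 0.5966]
step 2: x^-=[-0.2436, 0.2797, 1.7343]  P^-=[0.6210 -0.0400 0.0780; -0.0400 0.4157 -0.0947; 0.0780 -0.0947 0.8259]  S=[1.0552 0.2301; 0.2301 0.5940]  K=[0.5780 0.0147; -0.0818 0.6725; 0.0322 0.2237]  nu=[3.4187, 1.0028]  x^+=[1.7472, 0.6744, 2.0689]  P^+=[0.2644 -0.0852 0.0266; -0.0852 0.1653 -0.1821; 0.0266 -0.1821 0.7918]

x_post = [1.7472, 0.6744, 2.0689]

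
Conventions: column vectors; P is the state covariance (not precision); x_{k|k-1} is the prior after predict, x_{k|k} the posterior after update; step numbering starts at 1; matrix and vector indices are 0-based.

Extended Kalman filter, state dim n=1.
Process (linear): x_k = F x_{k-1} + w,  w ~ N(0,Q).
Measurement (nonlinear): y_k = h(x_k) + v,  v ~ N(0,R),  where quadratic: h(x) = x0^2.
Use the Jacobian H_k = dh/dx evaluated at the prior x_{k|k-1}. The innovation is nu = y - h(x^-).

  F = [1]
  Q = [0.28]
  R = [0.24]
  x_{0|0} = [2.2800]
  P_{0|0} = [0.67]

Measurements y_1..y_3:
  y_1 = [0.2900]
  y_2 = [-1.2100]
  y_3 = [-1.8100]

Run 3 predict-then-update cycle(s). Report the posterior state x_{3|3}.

x_post = [-0.6719]

step 1: x^-=[2.2800]  P^-=[0.9500]  H_jac=[4.5600]  S=[19.9939]  K=[0.2167]  nu=[-4.9084]  x^+=[1.2165]  P^+=[0.0114]
step 2: x^-=[1.2165]  P^-=[0.2914]  H_jac=[2.4330]  S=[1.9650]  K=[0.3608]  nu=[-2.6899]  x^+=[0.2460]  P^+=[0.0356]
step 3: x^-=[0.2460]  P^-=[0.3156]  H_jac=[0.4919]  S=[0.3164]  K=[0.4907]  nu=[-1.8705]  x^+=[-0.6719]  P^+=[0.2394]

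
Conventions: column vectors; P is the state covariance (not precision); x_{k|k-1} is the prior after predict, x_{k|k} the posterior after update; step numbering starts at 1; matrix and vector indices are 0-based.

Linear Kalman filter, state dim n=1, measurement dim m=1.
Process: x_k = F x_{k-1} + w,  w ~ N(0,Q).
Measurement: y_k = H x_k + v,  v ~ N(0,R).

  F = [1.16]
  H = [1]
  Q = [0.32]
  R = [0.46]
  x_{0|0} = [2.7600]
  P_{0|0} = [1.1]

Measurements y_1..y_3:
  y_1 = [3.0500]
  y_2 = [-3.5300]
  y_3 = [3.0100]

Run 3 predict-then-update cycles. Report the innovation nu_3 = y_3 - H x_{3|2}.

step 1: x^-=[3.2016]  P^-=[1.8002]  S=[2.2602]  K=[0.7965]  nu=[-0.1516]  x^+=[3.0809]  P^+=[0.3664]
step 2: x^-=[3.5738]  P^-=[0.8130]  S=[1.2730]  K=[0.6386]  nu=[-7.1038]  x^+=[-0.9630]  P^+=[0.2938]
step 3: x^-=[-1.1171]  P^-=[0.7153]  S=[1.1753]  K=[0.6086]  nu=[4.1271]  x^+=[1.3947]  P^+=[0.2800]

innov = [4.1271]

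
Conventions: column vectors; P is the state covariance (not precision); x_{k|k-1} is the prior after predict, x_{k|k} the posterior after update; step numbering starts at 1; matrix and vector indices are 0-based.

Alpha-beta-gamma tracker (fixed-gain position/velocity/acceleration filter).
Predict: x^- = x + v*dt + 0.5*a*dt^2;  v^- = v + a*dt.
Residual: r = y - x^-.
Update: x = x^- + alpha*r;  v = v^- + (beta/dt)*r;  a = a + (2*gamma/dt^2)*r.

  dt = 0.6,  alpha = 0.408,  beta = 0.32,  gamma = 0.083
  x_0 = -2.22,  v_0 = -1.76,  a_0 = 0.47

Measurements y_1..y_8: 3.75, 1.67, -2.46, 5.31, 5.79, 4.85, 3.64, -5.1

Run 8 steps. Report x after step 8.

x_post = 0.9616

step 1: x_pred=-3.1914  r=6.9414  x^+=-0.3593  v^+=2.2241  a^+=3.6708
step 2: x_pred=1.6359  r=0.0341  x^+=1.6498  v^+=4.4447  a^+=3.6865
step 3: x_pred=4.9802  r=-7.4402  x^+=1.9446  v^+=2.6885  a^+=0.2557
step 4: x_pred=3.6037  r=1.7063  x^+=4.2999  v^+=3.7520  a^+=1.0425
step 5: x_pred=6.7387  r=-0.9487  x^+=6.3516  v^+=3.8715  a^+=0.6050
step 6: x_pred=8.7834  r=-3.9334  x^+=7.1786  v^+=2.1367  a^+=-1.2087
step 7: x_pred=8.2430  r=-4.6030  x^+=6.3650  v^+=-1.0435  a^+=-3.3312
step 8: x_pred=5.1393  r=-10.2393  x^+=0.9616  v^+=-8.5032  a^+=-8.0527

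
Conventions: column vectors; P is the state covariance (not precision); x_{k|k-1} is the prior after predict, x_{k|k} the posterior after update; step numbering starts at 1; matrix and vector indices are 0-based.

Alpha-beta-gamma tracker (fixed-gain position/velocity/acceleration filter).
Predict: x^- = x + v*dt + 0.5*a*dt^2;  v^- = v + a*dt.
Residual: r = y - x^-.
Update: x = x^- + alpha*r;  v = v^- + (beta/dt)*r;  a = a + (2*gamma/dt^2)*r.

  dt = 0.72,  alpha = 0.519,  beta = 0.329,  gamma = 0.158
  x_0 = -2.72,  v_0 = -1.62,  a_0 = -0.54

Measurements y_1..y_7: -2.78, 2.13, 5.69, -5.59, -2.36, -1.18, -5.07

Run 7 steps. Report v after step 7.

step 1: x_pred=-4.0264  r=1.2464  x^+=-3.3795  v^+=-1.4393  a^+=0.2197
step 2: x_pred=-4.3588  r=6.4888  x^+=-0.9911  v^+=1.6840  a^+=4.1751
step 3: x_pred=1.3035  r=4.3865  x^+=3.5801  v^+=6.6944  a^+=6.8490
step 4: x_pred=10.1754  r=-15.7654  x^+=1.9931  v^+=4.4218  a^+=-2.7611
step 5: x_pred=4.4612  r=-6.8212  x^+=0.9210  v^+=-0.6831  a^+=-6.9190
step 6: x_pred=-1.3642  r=0.1842  x^+=-1.2686  v^+=-5.5806  a^+=-6.8067
step 7: x_pred=-7.0509  r=1.9809  x^+=-6.0228  v^+=-9.5763  a^+=-5.5992

v_post = -9.5763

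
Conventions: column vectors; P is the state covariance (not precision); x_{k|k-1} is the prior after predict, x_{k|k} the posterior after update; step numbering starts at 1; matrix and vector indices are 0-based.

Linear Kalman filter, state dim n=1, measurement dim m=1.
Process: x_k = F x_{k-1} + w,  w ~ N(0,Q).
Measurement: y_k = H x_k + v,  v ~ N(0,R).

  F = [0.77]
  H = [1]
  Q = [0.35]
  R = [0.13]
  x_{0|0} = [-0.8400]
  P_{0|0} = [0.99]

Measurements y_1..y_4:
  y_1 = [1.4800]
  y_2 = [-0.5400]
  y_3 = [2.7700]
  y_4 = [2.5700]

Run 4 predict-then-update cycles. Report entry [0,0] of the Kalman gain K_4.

step 1: x^-=[-0.6468]  P^-=[0.9370]  S=[1.0670]  K=[0.8782]  nu=[2.1268]  x^+=[1.2209]  P^+=[0.1142]
step 2: x^-=[0.9401]  P^-=[0.4177]  S=[0.5477]  K=[0.7626]  nu=[-1.4801]  x^+=[-0.1887]  P^+=[0.0991]
step 3: x^-=[-0.1453]  P^-=[0.4088]  S=[0.5388]  K=[0.7587]  nu=[2.9153]  x^+=[2.0666]  P^+=[0.0986]
step 4: x^-=[1.5913]  P^-=[0.4085]  S=[0.5385]  K=[0.7586]  nu=[0.9787]  x^+=[2.3337]  P^+=[0.0986]

K[0,0] = 0.7586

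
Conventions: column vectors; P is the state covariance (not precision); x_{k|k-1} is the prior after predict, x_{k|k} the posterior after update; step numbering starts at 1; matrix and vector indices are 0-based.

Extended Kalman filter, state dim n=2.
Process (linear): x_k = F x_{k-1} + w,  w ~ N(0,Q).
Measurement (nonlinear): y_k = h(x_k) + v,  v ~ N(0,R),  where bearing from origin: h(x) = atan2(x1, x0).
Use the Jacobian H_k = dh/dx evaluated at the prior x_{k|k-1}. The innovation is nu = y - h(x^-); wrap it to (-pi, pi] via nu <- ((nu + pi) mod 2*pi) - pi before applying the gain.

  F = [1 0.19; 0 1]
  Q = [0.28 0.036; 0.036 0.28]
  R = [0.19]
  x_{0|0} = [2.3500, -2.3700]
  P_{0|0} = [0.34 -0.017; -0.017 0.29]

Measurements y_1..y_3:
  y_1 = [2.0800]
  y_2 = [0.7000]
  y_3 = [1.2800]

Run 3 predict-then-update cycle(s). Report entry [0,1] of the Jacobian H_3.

step 1: x^-=[1.8997, -2.3700]  P^-=[0.6240 0.0741; 0.0741 0.5700]  H_jac=[0.2569 0.2059]  S=[0.2632]  K=[0.6671; 0.5183]  nu=[2.9751]  x^+=[3.8842, -0.8281]  P^+=[0.5069 -0.0169; -0.0169 0.4993]
step 2: x^-=[3.7269, -0.8281]  P^-=[0.7985 0.1140; 0.1140 0.7793]  H_jac=[0.0568 0.2557]  S=[0.2468]  K=[0.3018; 0.8335]  nu=[0.9186]  x^+=[4.0042, -0.0624]  P^+=[0.7760 0.0519; 0.0519 0.6078]
step 3: x^-=[3.9924, -0.0624]  P^-=[1.0977 0.2034; 0.2034 0.8878]  H_jac=[0.0039 0.2504]  S=[0.2461]  K=[0.2244; 0.9067]  nu=[1.2956]  x^+=[4.2831, 1.1123]  P^+=[1.0853 0.1533; 0.1533 0.6855]

H_jac[0,1] = 0.2504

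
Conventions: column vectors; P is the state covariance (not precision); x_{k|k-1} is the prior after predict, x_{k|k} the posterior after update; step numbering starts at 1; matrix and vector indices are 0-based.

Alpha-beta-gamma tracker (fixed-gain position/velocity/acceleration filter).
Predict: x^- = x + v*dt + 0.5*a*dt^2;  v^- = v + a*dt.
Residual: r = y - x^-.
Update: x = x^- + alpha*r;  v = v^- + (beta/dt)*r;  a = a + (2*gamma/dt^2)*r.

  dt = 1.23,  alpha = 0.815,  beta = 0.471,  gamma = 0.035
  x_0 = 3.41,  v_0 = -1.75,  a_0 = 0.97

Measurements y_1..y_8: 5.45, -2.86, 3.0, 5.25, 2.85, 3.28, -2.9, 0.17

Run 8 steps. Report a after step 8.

step 1: x_pred=1.9913  r=3.4587  x^+=4.8101  v^+=0.7675  a^+=1.1300
step 2: x_pred=6.6090  r=-9.4690  x^+=-1.1082  v^+=-1.4685  a^+=0.6919
step 3: x_pred=-2.3910  r=5.3910  x^+=2.0027  v^+=1.4470  a^+=0.9413
step 4: x_pred=4.4945  r=0.7555  x^+=5.1102  v^+=2.8941  a^+=0.9763
step 5: x_pred=9.4085  r=-6.5585  x^+=4.0633  v^+=1.5835  a^+=0.6728
step 6: x_pred=6.5201  r=-3.2401  x^+=3.8794  v^+=1.1704  a^+=0.5229
step 7: x_pred=5.7146  r=-8.6146  x^+=-1.3063  v^+=-1.4851  a^+=0.1243
step 8: x_pred=-3.0389  r=3.2089  x^+=-0.4237  v^+=-0.1034  a^+=0.2728

a_post = 0.2728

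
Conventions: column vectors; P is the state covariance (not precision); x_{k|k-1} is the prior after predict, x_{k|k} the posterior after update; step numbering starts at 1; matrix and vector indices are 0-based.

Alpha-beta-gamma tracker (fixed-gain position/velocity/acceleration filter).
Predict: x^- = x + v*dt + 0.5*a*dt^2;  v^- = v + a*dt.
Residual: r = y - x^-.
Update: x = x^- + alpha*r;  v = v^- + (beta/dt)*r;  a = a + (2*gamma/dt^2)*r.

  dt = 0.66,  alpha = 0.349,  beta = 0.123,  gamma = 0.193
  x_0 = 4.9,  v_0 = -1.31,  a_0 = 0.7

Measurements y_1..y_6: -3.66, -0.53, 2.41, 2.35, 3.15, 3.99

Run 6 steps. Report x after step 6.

step 1: x_pred=4.1879  r=-7.8479  x^+=1.4490  v^+=-2.3106  a^+=-6.2543
step 2: x_pred=-1.4382  r=0.9082  x^+=-1.1212  v^+=-6.2691  a^+=-5.4495
step 3: x_pred=-6.4457  r=8.8557  x^+=-3.3551  v^+=-8.2154  a^+=2.3979
step 4: x_pred=-8.2550  r=10.6050  x^+=-4.5538  v^+=-4.6564  a^+=11.7953
step 5: x_pred=-5.0580  r=8.2080  x^+=-2.1934  v^+=4.6582  a^+=19.0687
step 6: x_pred=5.0342  r=-1.0442  x^+=4.6697  v^+=17.0490  a^+=18.1435

x_post = 4.6697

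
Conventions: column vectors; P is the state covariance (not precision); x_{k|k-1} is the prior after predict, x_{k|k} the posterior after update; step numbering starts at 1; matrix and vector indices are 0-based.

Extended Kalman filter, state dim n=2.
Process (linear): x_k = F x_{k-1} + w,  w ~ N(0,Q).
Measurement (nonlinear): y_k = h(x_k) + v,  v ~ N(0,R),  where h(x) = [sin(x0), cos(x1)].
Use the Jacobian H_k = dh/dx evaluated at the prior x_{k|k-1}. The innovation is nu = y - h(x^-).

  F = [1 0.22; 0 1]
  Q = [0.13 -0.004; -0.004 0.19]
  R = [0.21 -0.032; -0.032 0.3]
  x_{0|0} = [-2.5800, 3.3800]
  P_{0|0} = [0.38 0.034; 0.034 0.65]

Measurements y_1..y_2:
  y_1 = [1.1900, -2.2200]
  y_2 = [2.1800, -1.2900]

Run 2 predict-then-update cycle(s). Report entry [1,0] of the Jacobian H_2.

step 1: x^-=[-1.8364, 3.3800]  P^-=[0.5564 0.1730; 0.1730 0.8400]  H_jac=[-0.2625 0.0000; 0.0000 0.2362]  S=[0.2483 -0.0427; -0.0427 0.3468]  K=[-0.5802 0.0463; -0.0863 0.5613]  nu=[2.1549, -1.2483]  x^+=[-3.1444, 2.4934]  P^+=[0.4698 0.1375; 0.1375 0.7247]
step 2: x^-=[-2.5959, 2.4934]  P^-=[0.6954 0.2929; 0.2929 0.9147]  H_jac=[-0.8548 0.0000; 0.0000 -0.6038]  S=[0.7180 0.1192; 0.1192 0.6334]  K=[-0.8066 -0.1274; -0.2106 -0.8323]  nu=[2.6990, -0.4928]  x^+=[-4.7101, 2.3352]  P^+=[0.1934 0.0206; 0.0206 0.4024]

H_jac[1,0] = 0.0000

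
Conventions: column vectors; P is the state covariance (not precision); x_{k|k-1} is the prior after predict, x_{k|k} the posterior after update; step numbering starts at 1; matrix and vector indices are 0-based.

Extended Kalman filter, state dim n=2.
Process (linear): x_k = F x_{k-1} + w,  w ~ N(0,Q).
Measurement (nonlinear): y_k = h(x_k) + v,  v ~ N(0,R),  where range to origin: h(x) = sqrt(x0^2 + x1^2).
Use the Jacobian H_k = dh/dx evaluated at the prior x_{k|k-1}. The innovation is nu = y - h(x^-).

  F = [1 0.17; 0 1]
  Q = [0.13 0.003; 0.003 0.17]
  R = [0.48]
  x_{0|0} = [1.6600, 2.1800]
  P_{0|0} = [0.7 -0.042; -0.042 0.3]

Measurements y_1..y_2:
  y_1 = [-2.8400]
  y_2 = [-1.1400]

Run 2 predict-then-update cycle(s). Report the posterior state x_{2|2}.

step 1: x^-=[2.0306, 2.1800]  P^-=[0.8244 0.0120; 0.0120 0.4700]  H_jac=[0.6816 0.7317]  S=[1.1266]  K=[0.5065; 0.3125]  nu=[-5.8192]  x^+=[-0.9171, 0.3613]  P^+=[0.5353 -0.1664; -0.1664 0.3600]
step 2: x^-=[-0.8557, 0.3613]  P^-=[0.6192 -0.1022; -0.1022 0.5300]  H_jac=[-0.9212 0.3890]  S=[1.1589]  K=[-0.5265; 0.2591]  nu=[-2.0688]  x^+=[0.2335, -0.1747]  P^+=[0.2979 0.0559; 0.0559 0.4522]

x_post = [0.2335, -0.1747]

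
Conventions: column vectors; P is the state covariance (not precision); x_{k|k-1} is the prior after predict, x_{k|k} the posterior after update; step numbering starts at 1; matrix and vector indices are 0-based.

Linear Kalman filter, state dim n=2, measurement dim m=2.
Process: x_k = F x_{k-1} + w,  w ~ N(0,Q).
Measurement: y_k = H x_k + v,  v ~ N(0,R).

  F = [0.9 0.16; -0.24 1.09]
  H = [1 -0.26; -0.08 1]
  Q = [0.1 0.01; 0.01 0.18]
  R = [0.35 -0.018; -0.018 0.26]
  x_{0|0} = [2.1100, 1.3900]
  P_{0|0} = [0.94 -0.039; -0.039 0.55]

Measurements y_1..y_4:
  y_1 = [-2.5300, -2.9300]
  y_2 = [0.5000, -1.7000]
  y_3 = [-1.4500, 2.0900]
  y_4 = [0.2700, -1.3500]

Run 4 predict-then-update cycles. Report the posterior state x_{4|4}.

step 1: x^-=[2.1214, 1.0087]  P^-=[0.8642 -0.1339; -0.1339 0.9080]  S=[1.3452 -0.4599; -0.4599 1.1950]  K=[0.7027 0.1005; -0.0140 0.7634]  nu=[-4.3891, -3.7690]  x^+=[-1.3417, -1.8071]  P^+=[0.2529 0.0337; 0.0337 0.2014]
step 2: x^-=[-1.4967, -1.6477]  P^-=[0.3197 0.0223; 0.0223 0.4163]  S=[0.6863 -0.1290; -0.1290 0.6747]  K=[0.4736 0.0857; -0.0101 0.6123]  nu=[1.5683, -0.1720]  x^+=[-0.7688, -1.7688]  P^+=[0.1713 0.0275; 0.0275 0.1616]
step 3: x^-=[-0.9749, -1.7435]  P^-=[0.2508 0.0271; 0.0271 0.3675]  S=[0.6116 -0.1060; -0.1060 0.6248]  K=[0.4127 0.0812; -0.0110 0.5829]  nu=[-0.9284, 3.7555]  x^+=[-1.0531, 0.4557]  P^+=[0.1497 0.0257; 0.0257 0.1538]
step 4: x^-=[-0.8749, 0.7494]  P^-=[0.2325 0.0287; 0.0287 0.3579]  S=[0.5918 -0.1004; -0.1004 0.6148]  K=[0.3940 0.0807; -0.0110 0.5766]  nu=[1.3397, -2.1694]  x^+=[-0.5221, -0.5162]  P^+=[0.1430 0.0253; 0.0253 0.1521]

x_post = [-0.5221, -0.5162]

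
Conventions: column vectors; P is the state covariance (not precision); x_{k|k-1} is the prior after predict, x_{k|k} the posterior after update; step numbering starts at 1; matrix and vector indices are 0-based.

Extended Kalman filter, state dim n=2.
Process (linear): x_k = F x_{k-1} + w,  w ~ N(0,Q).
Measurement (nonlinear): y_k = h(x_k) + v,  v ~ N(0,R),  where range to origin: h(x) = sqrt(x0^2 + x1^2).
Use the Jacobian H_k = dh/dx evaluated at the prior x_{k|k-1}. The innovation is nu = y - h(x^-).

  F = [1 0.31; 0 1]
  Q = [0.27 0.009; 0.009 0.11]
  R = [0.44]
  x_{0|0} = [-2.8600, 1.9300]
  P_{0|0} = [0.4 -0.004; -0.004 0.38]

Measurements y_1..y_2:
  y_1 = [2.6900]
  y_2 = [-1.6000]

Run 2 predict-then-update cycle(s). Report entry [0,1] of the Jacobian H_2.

H_jac[0,1] = 0.7693

step 1: x^-=[-2.2617, 1.9300]  P^-=[0.7040 0.1228; 0.1228 0.4900]  H_jac=[-0.7607 0.6491]  S=[0.9326]  K=[-0.4888; 0.2409]  nu=[-0.2832]  x^+=[-2.1233, 1.8618]  P^+=[0.4812 0.2326; 0.2326 0.4359]
step 2: x^-=[-1.5461, 1.8618]  P^-=[0.9373 0.3767; 0.3767 0.5459]  H_jac=[-0.6389 0.7693]  S=[0.7753]  K=[-0.3986; 0.2312]  nu=[-4.0200]  x^+=[0.0561, 0.9323]  P^+=[0.8142 0.4482; 0.4482 0.5044]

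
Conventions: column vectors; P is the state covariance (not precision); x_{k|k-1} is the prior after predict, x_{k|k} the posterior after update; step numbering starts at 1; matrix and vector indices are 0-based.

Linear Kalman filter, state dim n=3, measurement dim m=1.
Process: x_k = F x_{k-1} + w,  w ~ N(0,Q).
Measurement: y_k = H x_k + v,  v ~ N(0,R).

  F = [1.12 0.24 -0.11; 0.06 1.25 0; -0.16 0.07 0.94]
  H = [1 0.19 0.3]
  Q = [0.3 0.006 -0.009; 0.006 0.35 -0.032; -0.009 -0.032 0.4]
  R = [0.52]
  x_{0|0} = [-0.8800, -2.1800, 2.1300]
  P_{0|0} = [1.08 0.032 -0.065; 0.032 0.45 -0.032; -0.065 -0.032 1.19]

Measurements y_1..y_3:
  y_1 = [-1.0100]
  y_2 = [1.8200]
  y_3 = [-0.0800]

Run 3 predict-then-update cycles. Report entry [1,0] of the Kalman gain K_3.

step 1: x^-=[-1.7431, -2.7778, 1.9904]  P^-=[1.7300 0.2637 -0.3933; 0.2637 1.0618 -0.0505; -0.3933 -0.0505 1.4960]  S=[2.2814]  K=[0.7285; 0.1974; 0.0201]  nu=[0.6638]  x^+=[-1.2595, -2.6468, 2.0038]  P^+=[0.5191 -0.0644 -0.4267; -0.0644 0.9730 -0.0596; -0.4267 -0.0596 1.4950]
step 2: x^-=[-2.2663, -3.3841, 1.8998]  P^-=[1.0990 0.2527 -0.7126; 0.2527 1.8625 -0.0333; -0.7126 -0.0333 1.8610]  S=[1.5184]  K=[0.6146; 0.3929; -0.1058]  nu=[4.1594]  x^+=[0.2901, -1.7497, 1.4598]  P^+=[0.5254 -0.1139 -0.6139; -0.1139 1.6280 0.0298; -0.6139 0.0298 1.8440]
step 3: x^-=[-0.2557, -2.1698, 1.2033]  P^-=[1.1636 0.3685 -0.9216; 0.3685 2.8786 0.1281; -0.9216 0.1281 2.2419]  S=[1.5909]  K=[0.6016; 0.5996; -0.1412]  nu=[0.2269]  x^+=[-0.1191, -2.0337, 1.1713]  P^+=[0.5878 -0.2053 -0.7864; -0.2053 2.3067 0.2628; -0.7864 0.2628 2.2102]

K[1,0] = 0.5996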